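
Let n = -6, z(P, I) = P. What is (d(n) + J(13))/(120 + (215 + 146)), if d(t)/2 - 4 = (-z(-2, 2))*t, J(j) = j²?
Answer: 153/481 ≈ 0.31809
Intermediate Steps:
d(t) = 8 + 4*t (d(t) = 8 + 2*((-1*(-2))*t) = 8 + 2*(2*t) = 8 + 4*t)
(d(n) + J(13))/(120 + (215 + 146)) = ((8 + 4*(-6)) + 13²)/(120 + (215 + 146)) = ((8 - 24) + 169)/(120 + 361) = (-16 + 169)/481 = 153*(1/481) = 153/481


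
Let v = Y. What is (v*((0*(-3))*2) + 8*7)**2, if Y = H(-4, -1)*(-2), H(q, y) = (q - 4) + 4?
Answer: 3136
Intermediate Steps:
H(q, y) = q (H(q, y) = (-4 + q) + 4 = q)
Y = 8 (Y = -4*(-2) = 8)
v = 8
(v*((0*(-3))*2) + 8*7)**2 = (8*((0*(-3))*2) + 8*7)**2 = (8*(0*2) + 56)**2 = (8*0 + 56)**2 = (0 + 56)**2 = 56**2 = 3136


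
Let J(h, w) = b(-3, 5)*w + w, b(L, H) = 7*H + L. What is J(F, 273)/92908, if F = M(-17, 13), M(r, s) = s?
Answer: 9009/92908 ≈ 0.096967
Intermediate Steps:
b(L, H) = L + 7*H
F = 13
J(h, w) = 33*w (J(h, w) = (-3 + 7*5)*w + w = (-3 + 35)*w + w = 32*w + w = 33*w)
J(F, 273)/92908 = (33*273)/92908 = 9009*(1/92908) = 9009/92908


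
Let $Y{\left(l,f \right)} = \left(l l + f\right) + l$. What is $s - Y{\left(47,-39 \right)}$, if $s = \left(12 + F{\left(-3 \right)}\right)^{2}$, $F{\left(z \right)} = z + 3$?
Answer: $-2073$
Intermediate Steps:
$F{\left(z \right)} = 3 + z$
$Y{\left(l,f \right)} = f + l + l^{2}$ ($Y{\left(l,f \right)} = \left(l^{2} + f\right) + l = \left(f + l^{2}\right) + l = f + l + l^{2}$)
$s = 144$ ($s = \left(12 + \left(3 - 3\right)\right)^{2} = \left(12 + 0\right)^{2} = 12^{2} = 144$)
$s - Y{\left(47,-39 \right)} = 144 - \left(-39 + 47 + 47^{2}\right) = 144 - \left(-39 + 47 + 2209\right) = 144 - 2217 = -2073$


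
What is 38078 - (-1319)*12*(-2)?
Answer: 6422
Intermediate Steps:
38078 - (-1319)*12*(-2) = 38078 - (-1319)*(-24) = 38078 - 1*31656 = 38078 - 31656 = 6422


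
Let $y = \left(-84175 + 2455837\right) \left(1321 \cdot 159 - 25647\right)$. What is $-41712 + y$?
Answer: $437315457792$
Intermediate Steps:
$y = 437315499504$ ($y = 2371662 \left(210039 - 25647\right) = 2371662 \cdot 184392 = 437315499504$)
$-41712 + y = -41712 + 437315499504 = 437315457792$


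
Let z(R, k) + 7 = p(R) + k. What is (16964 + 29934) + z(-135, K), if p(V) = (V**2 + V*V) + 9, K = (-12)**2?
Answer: 83494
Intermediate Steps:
K = 144
p(V) = 9 + 2*V**2 (p(V) = (V**2 + V**2) + 9 = 2*V**2 + 9 = 9 + 2*V**2)
z(R, k) = 2 + k + 2*R**2 (z(R, k) = -7 + ((9 + 2*R**2) + k) = -7 + (9 + k + 2*R**2) = 2 + k + 2*R**2)
(16964 + 29934) + z(-135, K) = (16964 + 29934) + (2 + 144 + 2*(-135)**2) = 46898 + (2 + 144 + 2*18225) = 46898 + (2 + 144 + 36450) = 46898 + 36596 = 83494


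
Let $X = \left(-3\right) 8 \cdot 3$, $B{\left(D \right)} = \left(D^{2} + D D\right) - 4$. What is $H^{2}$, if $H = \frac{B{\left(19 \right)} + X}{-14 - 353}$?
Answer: $\frac{417316}{134689} \approx 3.0984$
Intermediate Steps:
$B{\left(D \right)} = -4 + 2 D^{2}$ ($B{\left(D \right)} = \left(D^{2} + D^{2}\right) - 4 = 2 D^{2} - 4 = -4 + 2 D^{2}$)
$X = -72$ ($X = \left(-24\right) 3 = -72$)
$H = - \frac{646}{367}$ ($H = \frac{\left(-4 + 2 \cdot 19^{2}\right) - 72}{-14 - 353} = \frac{\left(-4 + 2 \cdot 361\right) - 72}{-367} = \left(\left(-4 + 722\right) - 72\right) \left(- \frac{1}{367}\right) = \left(718 - 72\right) \left(- \frac{1}{367}\right) = 646 \left(- \frac{1}{367}\right) = - \frac{646}{367} \approx -1.7602$)
$H^{2} = \left(- \frac{646}{367}\right)^{2} = \frac{417316}{134689}$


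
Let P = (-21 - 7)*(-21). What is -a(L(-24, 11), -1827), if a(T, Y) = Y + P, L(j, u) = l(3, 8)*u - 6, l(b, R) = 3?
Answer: 1239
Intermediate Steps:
P = 588 (P = -28*(-21) = 588)
L(j, u) = -6 + 3*u (L(j, u) = 3*u - 6 = -6 + 3*u)
a(T, Y) = 588 + Y (a(T, Y) = Y + 588 = 588 + Y)
-a(L(-24, 11), -1827) = -(588 - 1827) = -1*(-1239) = 1239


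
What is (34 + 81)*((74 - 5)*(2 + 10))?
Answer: 95220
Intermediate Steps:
(34 + 81)*((74 - 5)*(2 + 10)) = 115*(69*12) = 115*828 = 95220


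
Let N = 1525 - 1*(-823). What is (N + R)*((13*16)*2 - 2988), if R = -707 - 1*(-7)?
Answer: -4238656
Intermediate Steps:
N = 2348 (N = 1525 + 823 = 2348)
R = -700 (R = -707 + 7 = -700)
(N + R)*((13*16)*2 - 2988) = (2348 - 700)*((13*16)*2 - 2988) = 1648*(208*2 - 2988) = 1648*(416 - 2988) = 1648*(-2572) = -4238656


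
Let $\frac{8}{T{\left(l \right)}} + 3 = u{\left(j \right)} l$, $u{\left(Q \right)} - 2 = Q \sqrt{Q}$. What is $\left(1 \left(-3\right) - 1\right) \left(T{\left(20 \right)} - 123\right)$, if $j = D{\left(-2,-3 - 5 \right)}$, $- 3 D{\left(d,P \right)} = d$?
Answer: $\frac{16579428}{33763} + \frac{3840 \sqrt{6}}{33763} \approx 491.33$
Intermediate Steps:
$D{\left(d,P \right)} = - \frac{d}{3}$
$j = \frac{2}{3}$ ($j = \left(- \frac{1}{3}\right) \left(-2\right) = \frac{2}{3} \approx 0.66667$)
$u{\left(Q \right)} = 2 + Q^{\frac{3}{2}}$ ($u{\left(Q \right)} = 2 + Q \sqrt{Q} = 2 + Q^{\frac{3}{2}}$)
$T{\left(l \right)} = \frac{8}{-3 + l \left(2 + \frac{2 \sqrt{6}}{9}\right)}$ ($T{\left(l \right)} = \frac{8}{-3 + \left(2 + \left(\frac{2}{3}\right)^{\frac{3}{2}}\right) l} = \frac{8}{-3 + \left(2 + \frac{2 \sqrt{6}}{9}\right) l} = \frac{8}{-3 + l \left(2 + \frac{2 \sqrt{6}}{9}\right)}$)
$\left(1 \left(-3\right) - 1\right) \left(T{\left(20 \right)} - 123\right) = \left(1 \left(-3\right) - 1\right) \left(\frac{72}{-27 + 2 \cdot 20 \left(9 + \sqrt{6}\right)} - 123\right) = \left(-3 - 1\right) \left(\frac{72}{-27 + \left(360 + 40 \sqrt{6}\right)} - 123\right) = - 4 \left(\frac{72}{333 + 40 \sqrt{6}} - 123\right) = - 4 \left(-123 + \frac{72}{333 + 40 \sqrt{6}}\right) = 492 - \frac{288}{333 + 40 \sqrt{6}}$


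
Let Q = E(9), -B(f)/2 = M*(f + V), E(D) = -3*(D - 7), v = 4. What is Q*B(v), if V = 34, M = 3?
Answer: 1368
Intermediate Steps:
E(D) = 21 - 3*D (E(D) = -3*(-7 + D) = 21 - 3*D)
B(f) = -204 - 6*f (B(f) = -6*(f + 34) = -6*(34 + f) = -2*(102 + 3*f) = -204 - 6*f)
Q = -6 (Q = 21 - 3*9 = 21 - 27 = -6)
Q*B(v) = -6*(-204 - 6*4) = -6*(-204 - 24) = -6*(-228) = 1368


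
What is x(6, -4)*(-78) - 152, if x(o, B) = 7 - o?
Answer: -230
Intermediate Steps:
x(6, -4)*(-78) - 152 = (7 - 1*6)*(-78) - 152 = (7 - 6)*(-78) - 152 = 1*(-78) - 152 = -78 - 152 = -230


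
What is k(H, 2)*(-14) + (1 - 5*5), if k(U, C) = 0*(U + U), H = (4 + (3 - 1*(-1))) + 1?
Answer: -24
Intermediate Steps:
H = 9 (H = (4 + (3 + 1)) + 1 = (4 + 4) + 1 = 8 + 1 = 9)
k(U, C) = 0 (k(U, C) = 0*(2*U) = 0)
k(H, 2)*(-14) + (1 - 5*5) = 0*(-14) + (1 - 5*5) = 0 + (1 - 25) = 0 - 24 = -24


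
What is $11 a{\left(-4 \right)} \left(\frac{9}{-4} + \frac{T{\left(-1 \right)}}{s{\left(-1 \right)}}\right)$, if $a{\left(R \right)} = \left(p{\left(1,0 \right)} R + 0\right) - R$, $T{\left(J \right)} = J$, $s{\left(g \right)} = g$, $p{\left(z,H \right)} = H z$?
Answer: $-55$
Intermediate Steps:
$a{\left(R \right)} = - R$ ($a{\left(R \right)} = \left(0 \cdot 1 R + 0\right) - R = \left(0 R + 0\right) - R = \left(0 + 0\right) - R = 0 - R = - R$)
$11 a{\left(-4 \right)} \left(\frac{9}{-4} + \frac{T{\left(-1 \right)}}{s{\left(-1 \right)}}\right) = 11 \left(\left(-1\right) \left(-4\right)\right) \left(\frac{9}{-4} - \frac{1}{-1}\right) = 11 \cdot 4 \left(9 \left(- \frac{1}{4}\right) - -1\right) = 44 \left(- \frac{9}{4} + 1\right) = 44 \left(- \frac{5}{4}\right) = -55$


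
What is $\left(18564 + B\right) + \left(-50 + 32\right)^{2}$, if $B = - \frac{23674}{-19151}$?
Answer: $\frac{361747762}{19151} \approx 18889.0$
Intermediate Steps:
$B = \frac{23674}{19151}$ ($B = \left(-23674\right) \left(- \frac{1}{19151}\right) = \frac{23674}{19151} \approx 1.2362$)
$\left(18564 + B\right) + \left(-50 + 32\right)^{2} = \left(18564 + \frac{23674}{19151}\right) + \left(-50 + 32\right)^{2} = \frac{355542838}{19151} + \left(-18\right)^{2} = \frac{355542838}{19151} + 324 = \frac{361747762}{19151}$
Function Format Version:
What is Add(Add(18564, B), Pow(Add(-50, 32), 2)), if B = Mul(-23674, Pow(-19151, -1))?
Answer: Rational(361747762, 19151) ≈ 18889.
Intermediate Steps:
B = Rational(23674, 19151) (B = Mul(-23674, Rational(-1, 19151)) = Rational(23674, 19151) ≈ 1.2362)
Add(Add(18564, B), Pow(Add(-50, 32), 2)) = Add(Add(18564, Rational(23674, 19151)), Pow(Add(-50, 32), 2)) = Add(Rational(355542838, 19151), Pow(-18, 2)) = Add(Rational(355542838, 19151), 324) = Rational(361747762, 19151)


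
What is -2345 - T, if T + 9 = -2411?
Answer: 75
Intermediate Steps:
T = -2420 (T = -9 - 2411 = -2420)
-2345 - T = -2345 - 1*(-2420) = -2345 + 2420 = 75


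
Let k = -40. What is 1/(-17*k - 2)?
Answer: 1/678 ≈ 0.0014749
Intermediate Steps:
1/(-17*k - 2) = 1/(-17*(-40) - 2) = 1/(680 - 2) = 1/678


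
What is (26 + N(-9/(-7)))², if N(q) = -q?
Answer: 29929/49 ≈ 610.80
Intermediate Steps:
(26 + N(-9/(-7)))² = (26 - (-9)/(-7))² = (26 - (-9)*(-1)/7)² = (26 - 1*9/7)² = (26 - 9/7)² = (173/7)² = 29929/49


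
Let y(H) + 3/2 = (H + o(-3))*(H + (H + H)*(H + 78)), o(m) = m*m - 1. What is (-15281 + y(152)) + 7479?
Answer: 22407433/2 ≈ 1.1204e+7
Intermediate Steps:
o(m) = -1 + m**2 (o(m) = m**2 - 1 = -1 + m**2)
y(H) = -3/2 + (8 + H)*(H + 2*H*(78 + H)) (y(H) = -3/2 + (H + (-1 + (-3)**2))*(H + (H + H)*(H + 78)) = -3/2 + (H + (-1 + 9))*(H + (2*H)*(78 + H)) = -3/2 + (H + 8)*(H + 2*H*(78 + H)) = -3/2 + (8 + H)*(H + 2*H*(78 + H)))
(-15281 + y(152)) + 7479 = (-15281 + (-3/2 + 2*152**3 + 173*152**2 + 1256*152)) + 7479 = (-15281 + (-3/2 + 2*3511808 + 173*23104 + 190912)) + 7479 = (-15281 + (-3/2 + 7023616 + 3996992 + 190912)) + 7479 = (-15281 + 22423037/2) + 7479 = 22392475/2 + 7479 = 22407433/2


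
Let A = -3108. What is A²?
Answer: 9659664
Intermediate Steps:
A² = (-3108)² = 9659664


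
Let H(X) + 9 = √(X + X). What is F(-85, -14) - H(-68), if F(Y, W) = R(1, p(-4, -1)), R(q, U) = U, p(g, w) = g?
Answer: 5 - 2*I*√34 ≈ 5.0 - 11.662*I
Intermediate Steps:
F(Y, W) = -4
H(X) = -9 + √2*√X (H(X) = -9 + √(X + X) = -9 + √(2*X) = -9 + √2*√X)
F(-85, -14) - H(-68) = -4 - (-9 + √2*√(-68)) = -4 - (-9 + √2*(2*I*√17)) = -4 - (-9 + 2*I*√34) = -4 + (9 - 2*I*√34) = 5 - 2*I*√34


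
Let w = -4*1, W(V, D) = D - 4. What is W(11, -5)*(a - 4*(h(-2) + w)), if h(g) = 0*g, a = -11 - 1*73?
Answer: 612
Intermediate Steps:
W(V, D) = -4 + D
a = -84 (a = -11 - 73 = -84)
w = -4
h(g) = 0
W(11, -5)*(a - 4*(h(-2) + w)) = (-4 - 5)*(-84 - 4*(0 - 4)) = -9*(-84 - 4*(-4)) = -9*(-84 + 16) = -9*(-68) = 612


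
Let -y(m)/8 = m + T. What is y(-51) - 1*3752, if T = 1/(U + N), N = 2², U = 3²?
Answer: -43480/13 ≈ -3344.6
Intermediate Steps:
U = 9
N = 4
T = 1/13 (T = 1/(9 + 4) = 1/13 ≈ 0.076923)
y(m) = -8/13 - 8*m (y(m) = -8*(m + 1/13) = -8*(1/13 + m) = -8/13 - 8*m)
y(-51) - 1*3752 = (-8/13 - 8*(-51)) - 1*3752 = (-8/13 + 408) - 3752 = 5296/13 - 3752 = -43480/13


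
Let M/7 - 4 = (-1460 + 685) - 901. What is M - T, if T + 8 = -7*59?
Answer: -11283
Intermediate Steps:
T = -421 (T = -8 - 7*59 = -8 - 413 = -421)
M = -11704 (M = 28 + 7*((-1460 + 685) - 901) = 28 + 7*(-775 - 901) = 28 + 7*(-1676) = 28 - 11732 = -11704)
M - T = -11704 - 1*(-421) = -11704 + 421 = -11283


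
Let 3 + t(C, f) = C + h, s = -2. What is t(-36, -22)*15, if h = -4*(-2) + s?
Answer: -495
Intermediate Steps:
h = 6 (h = -4*(-2) - 2 = 8 - 2 = 6)
t(C, f) = 3 + C (t(C, f) = -3 + (C + 6) = -3 + (6 + C) = 3 + C)
t(-36, -22)*15 = (3 - 36)*15 = -33*15 = -495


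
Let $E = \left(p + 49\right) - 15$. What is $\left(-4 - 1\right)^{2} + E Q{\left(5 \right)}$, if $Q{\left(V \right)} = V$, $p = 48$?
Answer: $435$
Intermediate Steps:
$E = 82$ ($E = \left(48 + 49\right) - 15 = 97 - 15 = 82$)
$\left(-4 - 1\right)^{2} + E Q{\left(5 \right)} = \left(-4 - 1\right)^{2} + 82 \cdot 5 = \left(-5\right)^{2} + 410 = 25 + 410 = 435$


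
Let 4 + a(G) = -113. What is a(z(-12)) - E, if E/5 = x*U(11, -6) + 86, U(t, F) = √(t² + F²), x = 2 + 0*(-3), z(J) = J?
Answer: -547 - 10*√157 ≈ -672.30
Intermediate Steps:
a(G) = -117 (a(G) = -4 - 113 = -117)
x = 2 (x = 2 + 0 = 2)
U(t, F) = √(F² + t²)
E = 430 + 10*√157 (E = 5*(2*√((-6)² + 11²) + 86) = 5*(2*√(36 + 121) + 86) = 5*(2*√157 + 86) = 5*(86 + 2*√157) = 430 + 10*√157 ≈ 555.30)
a(z(-12)) - E = -117 - (430 + 10*√157) = -117 + (-430 - 10*√157) = -547 - 10*√157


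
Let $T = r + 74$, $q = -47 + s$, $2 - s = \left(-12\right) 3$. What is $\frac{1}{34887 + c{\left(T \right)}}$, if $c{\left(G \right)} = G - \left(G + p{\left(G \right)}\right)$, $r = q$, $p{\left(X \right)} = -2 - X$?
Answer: $\frac{1}{34954} \approx 2.8609 \cdot 10^{-5}$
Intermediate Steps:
$s = 38$ ($s = 2 - \left(-12\right) 3 = 2 - -36 = 2 + 36 = 38$)
$q = -9$ ($q = -47 + 38 = -9$)
$r = -9$
$T = 65$ ($T = -9 + 74 = 65$)
$c{\left(G \right)} = 2 + G$ ($c{\left(G \right)} = G - \left(G - \left(2 + G\right)\right) = G - -2 = G + 2 = 2 + G$)
$\frac{1}{34887 + c{\left(T \right)}} = \frac{1}{34887 + \left(2 + 65\right)} = \frac{1}{34887 + 67} = \frac{1}{34954}$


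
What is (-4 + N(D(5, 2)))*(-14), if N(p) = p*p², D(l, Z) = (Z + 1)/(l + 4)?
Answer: 1498/27 ≈ 55.482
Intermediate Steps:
D(l, Z) = (1 + Z)/(4 + l)
N(p) = p³
(-4 + N(D(5, 2)))*(-14) = (-4 + ((1 + 2)/(4 + 5))³)*(-14) = (-4 + (3/9)³)*(-14) = (-4 + ((⅑)*3)³)*(-14) = (-4 + (⅓)³)*(-14) = (-4 + 1/27)*(-14) = -107/27*(-14) = 1498/27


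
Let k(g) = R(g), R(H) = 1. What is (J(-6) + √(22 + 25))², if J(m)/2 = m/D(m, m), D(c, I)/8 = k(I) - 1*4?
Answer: 189/4 + √47 ≈ 54.106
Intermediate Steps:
k(g) = 1
D(c, I) = -24 (D(c, I) = 8*(1 - 1*4) = 8*(1 - 4) = 8*(-3) = -24)
J(m) = -m/12 (J(m) = 2*(m/(-24)) = 2*(m*(-1/24)) = 2*(-m/24) = -m/12)
(J(-6) + √(22 + 25))² = (-1/12*(-6) + √(22 + 25))² = (½ + √47)²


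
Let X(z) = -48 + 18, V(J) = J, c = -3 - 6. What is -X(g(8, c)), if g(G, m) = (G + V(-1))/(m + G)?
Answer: 30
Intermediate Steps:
c = -9
g(G, m) = (-1 + G)/(G + m) (g(G, m) = (G - 1)/(m + G) = (-1 + G)/(G + m))
X(z) = -30
-X(g(8, c)) = -1*(-30) = 30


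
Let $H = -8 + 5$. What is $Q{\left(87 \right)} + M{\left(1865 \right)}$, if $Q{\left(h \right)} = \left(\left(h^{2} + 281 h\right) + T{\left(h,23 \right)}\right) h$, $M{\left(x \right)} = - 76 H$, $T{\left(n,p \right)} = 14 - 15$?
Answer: $2785533$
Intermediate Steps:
$T{\left(n,p \right)} = -1$
$H = -3$
$M{\left(x \right)} = 228$ ($M{\left(x \right)} = \left(-76\right) \left(-3\right) = 228$)
$Q{\left(h \right)} = h \left(-1 + h^{2} + 281 h\right)$ ($Q{\left(h \right)} = \left(\left(h^{2} + 281 h\right) - 1\right) h = \left(-1 + h^{2} + 281 h\right) h = h \left(-1 + h^{2} + 281 h\right)$)
$Q{\left(87 \right)} + M{\left(1865 \right)} = 87 \left(-1 + 87^{2} + 281 \cdot 87\right) + 228 = 87 \left(-1 + 7569 + 24447\right) + 228 = 87 \cdot 32015 + 228 = 2785305 + 228 = 2785533$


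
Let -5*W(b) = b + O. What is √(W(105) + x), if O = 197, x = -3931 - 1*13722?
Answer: I*√442835/5 ≈ 133.09*I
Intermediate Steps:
x = -17653 (x = -3931 - 13722 = -17653)
W(b) = -197/5 - b/5 (W(b) = -(b + 197)/5 = -(197 + b)/5 = -197/5 - b/5)
√(W(105) + x) = √((-197/5 - ⅕*105) - 17653) = √((-197/5 - 21) - 17653) = √(-302/5 - 17653) = √(-88567/5) = I*√442835/5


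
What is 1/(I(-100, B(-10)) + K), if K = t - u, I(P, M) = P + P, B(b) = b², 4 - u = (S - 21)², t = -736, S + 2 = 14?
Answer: -1/859 ≈ -0.0011641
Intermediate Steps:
S = 12 (S = -2 + 14 = 12)
u = -77 (u = 4 - (12 - 21)² = 4 - 1*(-9)² = 4 - 1*81 = 4 - 81 = -77)
I(P, M) = 2*P
K = -659 (K = -736 - 1*(-77) = -736 + 77 = -659)
1/(I(-100, B(-10)) + K) = 1/(2*(-100) - 659) = 1/(-200 - 659) = 1/(-859) = -1/859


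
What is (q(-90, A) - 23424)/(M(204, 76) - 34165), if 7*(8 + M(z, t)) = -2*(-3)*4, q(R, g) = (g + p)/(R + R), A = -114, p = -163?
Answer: 2270177/3311820 ≈ 0.68548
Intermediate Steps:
q(R, g) = (-163 + g)/(2*R) (q(R, g) = (g - 163)/(R + R) = (-163 + g)/((2*R)) = (-163 + g)*(1/(2*R)) = (-163 + g)/(2*R))
M(z, t) = -32/7 (M(z, t) = -8 + (-2*(-3)*4)/7 = -8 + (6*4)/7 = -8 + (⅐)*24 = -8 + 24/7 = -32/7)
(q(-90, A) - 23424)/(M(204, 76) - 34165) = ((½)*(-163 - 114)/(-90) - 23424)/(-32/7 - 34165) = ((½)*(-1/90)*(-277) - 23424)/(-239187/7) = (277/180 - 23424)*(-7/239187) = -4216043/180*(-7/239187) = 2270177/3311820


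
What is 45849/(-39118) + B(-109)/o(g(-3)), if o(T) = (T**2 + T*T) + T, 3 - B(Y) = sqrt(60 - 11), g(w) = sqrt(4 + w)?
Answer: -294019/117354 ≈ -2.5054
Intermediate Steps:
B(Y) = -4 (B(Y) = 3 - sqrt(60 - 11) = 3 - sqrt(49) = 3 - 1*7 = 3 - 7 = -4)
o(T) = T + 2*T**2 (o(T) = (T**2 + T**2) + T = 2*T**2 + T = T + 2*T**2)
45849/(-39118) + B(-109)/o(g(-3)) = 45849/(-39118) - 4*1/((1 + 2*sqrt(4 - 3))*sqrt(4 - 3)) = 45849*(-1/39118) - 4/(1 + 2*sqrt(1)) = -45849/39118 - 4/(1 + 2*1) = -45849/39118 - 4/(1 + 2) = -45849/39118 - 4/(1*3) = -45849/39118 - 4/3 = -294019/117354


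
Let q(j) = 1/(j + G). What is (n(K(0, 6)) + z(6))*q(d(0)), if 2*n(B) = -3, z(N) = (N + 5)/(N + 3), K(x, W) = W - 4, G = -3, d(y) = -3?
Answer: 5/108 ≈ 0.046296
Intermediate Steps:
K(x, W) = -4 + W
z(N) = (5 + N)/(3 + N)
n(B) = -3/2 (n(B) = (½)*(-3) = -3/2)
q(j) = 1/(-3 + j) (q(j) = 1/(j - 3) = 1/(-3 + j))
(n(K(0, 6)) + z(6))*q(d(0)) = (-3/2 + (5 + 6)/(3 + 6))/(-3 - 3) = (-3/2 + 11/9)/(-6) = (-3/2 + (⅑)*11)*(-⅙) = (-3/2 + 11/9)*(-⅙) = -5/18*(-⅙) = 5/108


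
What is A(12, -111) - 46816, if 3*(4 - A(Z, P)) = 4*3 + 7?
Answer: -140455/3 ≈ -46818.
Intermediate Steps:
A(Z, P) = -7/3 (A(Z, P) = 4 - (4*3 + 7)/3 = 4 - (12 + 7)/3 = 4 - ⅓*19 = 4 - 19/3 = -7/3)
A(12, -111) - 46816 = -7/3 - 46816 = -140455/3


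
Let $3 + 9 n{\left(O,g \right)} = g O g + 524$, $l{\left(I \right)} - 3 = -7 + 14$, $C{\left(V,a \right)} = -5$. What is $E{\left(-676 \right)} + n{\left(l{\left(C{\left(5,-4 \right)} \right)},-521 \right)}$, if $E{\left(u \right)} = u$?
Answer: $300983$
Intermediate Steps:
$l{\left(I \right)} = 10$ ($l{\left(I \right)} = 3 + \left(-7 + 14\right) = 3 + 7 = 10$)
$n{\left(O,g \right)} = \frac{521}{9} + \frac{O g^{2}}{9}$ ($n{\left(O,g \right)} = - \frac{1}{3} + \frac{g O g + 524}{9} = - \frac{1}{3} + \frac{O g g + 524}{9} = - \frac{1}{3} + \frac{O g^{2} + 524}{9} = - \frac{1}{3} + \frac{524 + O g^{2}}{9} = - \frac{1}{3} + \left(\frac{524}{9} + \frac{O g^{2}}{9}\right) = \frac{521}{9} + \frac{O g^{2}}{9}$)
$E{\left(-676 \right)} + n{\left(l{\left(C{\left(5,-4 \right)} \right)},-521 \right)} = -676 + \left(\frac{521}{9} + \frac{1}{9} \cdot 10 \left(-521\right)^{2}\right) = -676 + \left(\frac{521}{9} + \frac{1}{9} \cdot 10 \cdot 271441\right) = -676 + \left(\frac{521}{9} + \frac{2714410}{9}\right) = -676 + 301659 = 300983$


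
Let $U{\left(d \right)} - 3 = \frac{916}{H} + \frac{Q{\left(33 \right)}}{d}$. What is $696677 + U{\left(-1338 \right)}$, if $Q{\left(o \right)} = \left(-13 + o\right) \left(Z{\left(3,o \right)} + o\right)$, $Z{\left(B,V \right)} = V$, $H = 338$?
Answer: $\frac{26255844114}{37687} \approx 6.9668 \cdot 10^{5}$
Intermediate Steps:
$Q{\left(o \right)} = 2 o \left(-13 + o\right)$ ($Q{\left(o \right)} = \left(-13 + o\right) \left(o + o\right) = \left(-13 + o\right) 2 o = 2 o \left(-13 + o\right)$)
$U{\left(d \right)} = \frac{965}{169} + \frac{1320}{d}$ ($U{\left(d \right)} = 3 + \left(\frac{916}{338} + \frac{2 \cdot 33 \left(-13 + 33\right)}{d}\right) = 3 + \left(916 \cdot \frac{1}{338} + \frac{2 \cdot 33 \cdot 20}{d}\right) = 3 + \left(\frac{458}{169} + \frac{1320}{d}\right) = \frac{965}{169} + \frac{1320}{d}$)
$696677 + U{\left(-1338 \right)} = 696677 + \left(\frac{965}{169} + \frac{1320}{-1338}\right) = 696677 + \left(\frac{965}{169} + 1320 \left(- \frac{1}{1338}\right)\right) = 696677 + \left(\frac{965}{169} - \frac{220}{223}\right) = 696677 + \frac{178015}{37687} = \frac{26255844114}{37687}$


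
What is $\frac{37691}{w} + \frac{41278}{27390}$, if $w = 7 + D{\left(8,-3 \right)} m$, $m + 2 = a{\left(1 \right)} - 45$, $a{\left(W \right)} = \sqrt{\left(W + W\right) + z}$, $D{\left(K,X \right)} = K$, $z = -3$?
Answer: $- \frac{37531644926}{373120275} - \frac{301528 i}{136225} \approx -100.59 - 2.2135 i$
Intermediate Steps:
$a{\left(W \right)} = \sqrt{-3 + 2 W}$ ($a{\left(W \right)} = \sqrt{\left(W + W\right) - 3} = \sqrt{2 W - 3} = \sqrt{-3 + 2 W}$)
$m = -47 + i$ ($m = -2 - \left(45 - \sqrt{-3 + 2 \cdot 1}\right) = -2 - \left(45 - \sqrt{-3 + 2}\right) = -2 - \left(45 - \sqrt{-1}\right) = -2 - \left(45 - i\right) = -47 + i \approx -47.0 + 1.0 i$)
$w = -369 + 8 i$ ($w = 7 + 8 \left(-47 + i\right) = 7 - \left(376 - 8 i\right) = -369 + 8 i \approx -369.0 + 8.0 i$)
$\frac{37691}{w} + \frac{41278}{27390} = \frac{37691}{-369 + 8 i} + \frac{41278}{27390} = 37691 \frac{-369 - 8 i}{136225} + 41278 \cdot \frac{1}{27390} = \frac{37691 \left(-369 - 8 i\right)}{136225} + \frac{20639}{13695} = \frac{20639}{13695} + \frac{37691 \left(-369 - 8 i\right)}{136225}$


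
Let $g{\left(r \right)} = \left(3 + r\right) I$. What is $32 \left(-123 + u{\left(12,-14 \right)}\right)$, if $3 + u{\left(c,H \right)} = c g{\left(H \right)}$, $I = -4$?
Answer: $12864$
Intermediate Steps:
$g{\left(r \right)} = -12 - 4 r$ ($g{\left(r \right)} = \left(3 + r\right) \left(-4\right) = -12 - 4 r$)
$u{\left(c,H \right)} = -3 + c \left(-12 - 4 H\right)$
$32 \left(-123 + u{\left(12,-14 \right)}\right) = 32 \left(-123 - \left(3 + 48 \left(3 - 14\right)\right)\right) = 32 \left(-123 - \left(3 + 48 \left(-11\right)\right)\right) = 32 \left(-123 + \left(-3 + 528\right)\right) = 32 \left(-123 + 525\right) = 32 \cdot 402 = 12864$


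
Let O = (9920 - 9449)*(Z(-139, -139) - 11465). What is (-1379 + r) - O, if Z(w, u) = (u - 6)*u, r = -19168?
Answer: -4113537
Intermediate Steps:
Z(w, u) = u*(-6 + u) (Z(w, u) = (-6 + u)*u = u*(-6 + u))
O = 4092990 (O = (9920 - 9449)*(-139*(-6 - 139) - 11465) = 471*(-139*(-145) - 11465) = 471*(20155 - 11465) = 471*8690 = 4092990)
(-1379 + r) - O = (-1379 - 19168) - 1*4092990 = -20547 - 4092990 = -4113537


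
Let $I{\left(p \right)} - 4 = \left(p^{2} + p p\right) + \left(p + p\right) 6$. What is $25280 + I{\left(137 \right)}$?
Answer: $64466$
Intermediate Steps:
$I{\left(p \right)} = 4 + 2 p^{2} + 12 p$ ($I{\left(p \right)} = 4 + \left(\left(p^{2} + p p\right) + \left(p + p\right) 6\right) = 4 + \left(\left(p^{2} + p^{2}\right) + 2 p 6\right) = 4 + \left(2 p^{2} + 12 p\right) = 4 + 2 p^{2} + 12 p$)
$25280 + I{\left(137 \right)} = 25280 + \left(4 + 2 \cdot 137^{2} + 12 \cdot 137\right) = 25280 + \left(4 + 2 \cdot 18769 + 1644\right) = 25280 + \left(4 + 37538 + 1644\right) = 25280 + 39186 = 64466$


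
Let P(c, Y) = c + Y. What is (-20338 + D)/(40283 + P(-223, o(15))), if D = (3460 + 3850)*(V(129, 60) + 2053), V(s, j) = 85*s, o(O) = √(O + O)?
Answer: 381135815452/160480357 - 47570621*√30/802401785 ≈ 2374.6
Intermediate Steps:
o(O) = √2*√O (o(O) = √(2*O) = √2*√O)
D = 95161580 (D = (3460 + 3850)*(85*129 + 2053) = 7310*(10965 + 2053) = 7310*13018 = 95161580)
P(c, Y) = Y + c
(-20338 + D)/(40283 + P(-223, o(15))) = (-20338 + 95161580)/(40283 + (√2*√15 - 223)) = 95141242/(40283 + (√30 - 223)) = 95141242/(40283 + (-223 + √30)) = 95141242/(40060 + √30)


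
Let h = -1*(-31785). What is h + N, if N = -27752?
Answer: 4033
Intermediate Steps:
h = 31785
h + N = 31785 - 27752 = 4033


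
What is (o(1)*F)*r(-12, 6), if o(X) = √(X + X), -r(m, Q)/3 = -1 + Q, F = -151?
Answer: 2265*√2 ≈ 3203.2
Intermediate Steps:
r(m, Q) = 3 - 3*Q (r(m, Q) = -3*(-1 + Q) = 3 - 3*Q)
o(X) = √2*√X (o(X) = √(2*X) = √2*√X)
(o(1)*F)*r(-12, 6) = ((√2*√1)*(-151))*(3 - 3*6) = ((√2*1)*(-151))*(3 - 18) = (√2*(-151))*(-15) = -151*√2*(-15) = 2265*√2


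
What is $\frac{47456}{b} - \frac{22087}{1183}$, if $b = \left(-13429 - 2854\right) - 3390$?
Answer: $- \frac{37742923}{1790243} \approx -21.083$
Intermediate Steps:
$b = -19673$ ($b = -16283 - 3390 = -19673$)
$\frac{47456}{b} - \frac{22087}{1183} = \frac{47456}{-19673} - \frac{22087}{1183} = 47456 \left(- \frac{1}{19673}\right) - \frac{1699}{91} = - \frac{47456}{19673} - \frac{1699}{91} = - \frac{37742923}{1790243}$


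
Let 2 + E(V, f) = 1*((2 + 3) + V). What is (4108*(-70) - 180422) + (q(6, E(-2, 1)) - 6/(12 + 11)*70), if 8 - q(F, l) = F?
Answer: -10763960/23 ≈ -4.6800e+5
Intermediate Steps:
E(V, f) = 3 + V (E(V, f) = -2 + 1*((2 + 3) + V) = -2 + 1*(5 + V) = -2 + (5 + V) = 3 + V)
q(F, l) = 8 - F
(4108*(-70) - 180422) + (q(6, E(-2, 1)) - 6/(12 + 11)*70) = (4108*(-70) - 180422) + ((8 - 1*6) - 6/(12 + 11)*70) = (-287560 - 180422) + ((8 - 6) - 6/23*70) = -467982 + (2 - 6*1/23*70) = -467982 + (2 - 6/23*70) = -467982 + (2 - 420/23) = -467982 - 374/23 = -10763960/23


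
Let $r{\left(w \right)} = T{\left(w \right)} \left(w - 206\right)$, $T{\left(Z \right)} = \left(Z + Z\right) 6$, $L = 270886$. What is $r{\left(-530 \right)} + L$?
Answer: $4951846$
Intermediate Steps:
$T{\left(Z \right)} = 12 Z$ ($T{\left(Z \right)} = 2 Z 6 = 12 Z$)
$r{\left(w \right)} = 12 w \left(-206 + w\right)$ ($r{\left(w \right)} = 12 w \left(w - 206\right) = 12 w \left(-206 + w\right)$)
$r{\left(-530 \right)} + L = 12 \left(-530\right) \left(-206 - 530\right) + 270886 = 12 \left(-530\right) \left(-736\right) + 270886 = 4680960 + 270886 = 4951846$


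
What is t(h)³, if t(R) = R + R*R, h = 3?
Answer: 1728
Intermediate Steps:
t(R) = R + R²
t(h)³ = (3*(1 + 3))³ = (3*4)³ = 12³ = 1728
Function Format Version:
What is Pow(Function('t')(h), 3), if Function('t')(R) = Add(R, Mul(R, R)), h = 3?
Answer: 1728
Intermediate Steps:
Function('t')(R) = Add(R, Pow(R, 2))
Pow(Function('t')(h), 3) = Pow(Mul(3, Add(1, 3)), 3) = Pow(Mul(3, 4), 3) = Pow(12, 3) = 1728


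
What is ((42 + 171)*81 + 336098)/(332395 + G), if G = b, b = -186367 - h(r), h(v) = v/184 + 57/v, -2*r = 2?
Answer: 65016584/26879641 ≈ 2.4188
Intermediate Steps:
r = -1 (r = -½*2 = -1)
h(v) = 57/v + v/184 (h(v) = v*(1/184) + 57/v = v/184 + 57/v = 57/v + v/184)
b = -34281039/184 (b = -186367 - (57/(-1) + (1/184)*(-1)) = -186367 - (57*(-1) - 1/184) = -186367 - (-57 - 1/184) = -186367 - 1*(-10489/184) = -186367 + 10489/184 = -34281039/184 ≈ -1.8631e+5)
G = -34281039/184 ≈ -1.8631e+5
((42 + 171)*81 + 336098)/(332395 + G) = ((42 + 171)*81 + 336098)/(332395 - 34281039/184) = (213*81 + 336098)/(26879641/184) = (17253 + 336098)*(184/26879641) = 353351*(184/26879641) = 65016584/26879641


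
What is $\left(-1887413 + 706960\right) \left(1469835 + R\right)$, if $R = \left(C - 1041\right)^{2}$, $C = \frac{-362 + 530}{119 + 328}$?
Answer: $- \frac{66900095757478732}{22201} \approx -3.0134 \cdot 10^{12}$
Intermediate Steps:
$C = \frac{56}{149}$ ($C = \frac{168}{447} = 168 \cdot \frac{1}{447} = \frac{56}{149} \approx 0.37584$)
$R = \frac{24041432809}{22201}$ ($R = \left(\frac{56}{149} - 1041\right)^{2} = \left(- \frac{155053}{149}\right)^{2} = \frac{24041432809}{22201} \approx 1.0829 \cdot 10^{6}$)
$\left(-1887413 + 706960\right) \left(1469835 + R\right) = \left(-1887413 + 706960\right) \left(1469835 + \frac{24041432809}{22201}\right) = \left(-1180453\right) \frac{56673239644}{22201} = - \frac{66900095757478732}{22201}$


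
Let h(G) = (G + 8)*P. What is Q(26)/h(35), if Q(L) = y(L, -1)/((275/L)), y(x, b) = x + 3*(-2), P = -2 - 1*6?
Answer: -13/2365 ≈ -0.0054968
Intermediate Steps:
P = -8 (P = -2 - 6 = -8)
y(x, b) = -6 + x (y(x, b) = x - 6 = -6 + x)
h(G) = -64 - 8*G (h(G) = (G + 8)*(-8) = (8 + G)*(-8) = -64 - 8*G)
Q(L) = L*(-6 + L)/275 (Q(L) = (-6 + L)/((275/L)) = (-6 + L)*(L/275) = L*(-6 + L)/275)
Q(26)/h(35) = ((1/275)*26*(-6 + 26))/(-64 - 8*35) = ((1/275)*26*20)/(-64 - 280) = (104/55)/(-344) = (104/55)*(-1/344) = -13/2365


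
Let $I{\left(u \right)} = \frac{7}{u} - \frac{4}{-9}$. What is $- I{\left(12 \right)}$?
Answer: $- \frac{37}{36} \approx -1.0278$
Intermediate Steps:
$I{\left(u \right)} = \frac{4}{9} + \frac{7}{u}$ ($I{\left(u \right)} = \frac{7}{u} - - \frac{4}{9} = \frac{7}{u} + \frac{4}{9} = \frac{4}{9} + \frac{7}{u}$)
$- I{\left(12 \right)} = - (\frac{4}{9} + \frac{7}{12}) = \left(-1\right) \frac{37}{36} = - \frac{37}{36}$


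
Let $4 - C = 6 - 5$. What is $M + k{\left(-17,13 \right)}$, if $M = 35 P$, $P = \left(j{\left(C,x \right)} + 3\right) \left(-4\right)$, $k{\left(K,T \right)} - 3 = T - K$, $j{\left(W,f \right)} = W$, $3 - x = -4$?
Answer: $-807$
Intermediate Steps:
$x = 7$ ($x = 3 - -4 = 3 + 4 = 7$)
$C = 3$ ($C = 4 - \left(6 - 5\right) = 4 - 1 = 3$)
$k{\left(K,T \right)} = 3 + T - K$ ($k{\left(K,T \right)} = 3 - \left(K - T\right) = 3 + T - K$)
$P = -24$ ($P = \left(3 + 3\right) \left(-4\right) = 6 \left(-4\right) = -24$)
$M = -840$ ($M = 35 \left(-24\right) = -840$)
$M + k{\left(-17,13 \right)} = -840 + \left(3 + 13 - -17\right) = -840 + \left(3 + 13 + 17\right) = -840 + 33 = -807$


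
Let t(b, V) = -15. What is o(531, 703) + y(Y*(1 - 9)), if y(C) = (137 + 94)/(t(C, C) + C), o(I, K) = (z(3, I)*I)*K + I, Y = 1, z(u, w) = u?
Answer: 25769199/23 ≈ 1.1204e+6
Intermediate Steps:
o(I, K) = I + 3*I*K (o(I, K) = (3*I)*K + I = 3*I*K + I = I + 3*I*K)
y(C) = 231/(-15 + C) (y(C) = (137 + 94)/(-15 + C) = 231/(-15 + C))
o(531, 703) + y(Y*(1 - 9)) = 531*(1 + 3*703) + 231/(-15 + 1*(1 - 9)) = 531*(1 + 2109) + 231/(-15 + 1*(-8)) = 531*2110 + 231/(-15 - 8) = 1120410 + 231/(-23) = 1120410 + 231*(-1/23) = 1120410 - 231/23 = 25769199/23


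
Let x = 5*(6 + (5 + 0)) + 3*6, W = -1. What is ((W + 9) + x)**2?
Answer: 6561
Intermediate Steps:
x = 73 (x = 5*(6 + 5) + 18 = 5*11 + 18 = 55 + 18 = 73)
((W + 9) + x)**2 = ((-1 + 9) + 73)**2 = (8 + 73)**2 = 81**2 = 6561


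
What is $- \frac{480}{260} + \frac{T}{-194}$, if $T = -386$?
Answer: $\frac{181}{1261} \approx 0.14354$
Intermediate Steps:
$- \frac{480}{260} + \frac{T}{-194} = - \frac{480}{260} - \frac{386}{-194} = \left(-480\right) \frac{1}{260} - - \frac{193}{97} = - \frac{24}{13} + \frac{193}{97} = \frac{181}{1261}$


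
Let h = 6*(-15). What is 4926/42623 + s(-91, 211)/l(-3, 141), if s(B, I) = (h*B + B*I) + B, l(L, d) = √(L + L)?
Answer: 4926/42623 + 5551*I*√6/3 ≈ 0.11557 + 4532.4*I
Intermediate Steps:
l(L, d) = √2*√L (l(L, d) = √(2*L) = √2*√L)
h = -90
s(B, I) = -89*B + B*I (s(B, I) = (-90*B + B*I) + B = -89*B + B*I)
4926/42623 + s(-91, 211)/l(-3, 141) = 4926/42623 + (-91*(-89 + 211))/((√2*√(-3))) = 4926*(1/42623) + (-91*122)/((√2*(I*√3))) = 4926/42623 - 11102*(-I*√6/6) = 4926/42623 - (-5551)*I*√6/3 = 4926/42623 + 5551*I*√6/3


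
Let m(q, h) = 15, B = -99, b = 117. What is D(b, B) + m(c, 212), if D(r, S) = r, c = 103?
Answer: 132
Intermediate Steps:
D(b, B) + m(c, 212) = 117 + 15 = 132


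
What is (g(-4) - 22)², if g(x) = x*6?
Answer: 2116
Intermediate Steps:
g(x) = 6*x
(g(-4) - 22)² = (6*(-4) - 22)² = (-24 - 22)² = (-46)² = 2116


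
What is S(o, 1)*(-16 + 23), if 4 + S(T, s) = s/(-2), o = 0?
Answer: -63/2 ≈ -31.500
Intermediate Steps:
S(T, s) = -4 - s/2 (S(T, s) = -4 + s/(-2) = -4 + s*(-½) = -4 - s/2)
S(o, 1)*(-16 + 23) = (-4 - ½*1)*(-16 + 23) = (-4 - ½)*7 = -9/2*7 = -63/2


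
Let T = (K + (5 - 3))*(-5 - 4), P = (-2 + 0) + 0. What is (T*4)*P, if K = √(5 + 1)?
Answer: 144 + 72*√6 ≈ 320.36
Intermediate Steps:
K = √6 ≈ 2.4495
P = -2 (P = -2 + 0 = -2)
T = -18 - 9*√6 (T = (√6 + (5 - 3))*(-5 - 4) = (√6 + 2)*(-9) = (2 + √6)*(-9) = -18 - 9*√6 ≈ -40.045)
(T*4)*P = ((-18 - 9*√6)*4)*(-2) = (-72 - 36*√6)*(-2) = 144 + 72*√6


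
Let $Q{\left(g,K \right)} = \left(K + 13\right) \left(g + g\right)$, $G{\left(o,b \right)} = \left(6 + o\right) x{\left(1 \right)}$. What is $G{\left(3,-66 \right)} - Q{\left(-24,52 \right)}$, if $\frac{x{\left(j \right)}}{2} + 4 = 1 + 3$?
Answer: $3120$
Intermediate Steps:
$x{\left(j \right)} = 0$ ($x{\left(j \right)} = -8 + 2 \left(1 + 3\right) = -8 + 2 \cdot 4 = -8 + 8 = 0$)
$G{\left(o,b \right)} = 0$ ($G{\left(o,b \right)} = \left(6 + o\right) 0 = 0$)
$Q{\left(g,K \right)} = 2 g \left(13 + K\right)$ ($Q{\left(g,K \right)} = \left(13 + K\right) 2 g = 2 g \left(13 + K\right)$)
$G{\left(3,-66 \right)} - Q{\left(-24,52 \right)} = 0 - 2 \left(-24\right) \left(13 + 52\right) = 0 - 2 \left(-24\right) 65 = 0 - -3120 = 0 + 3120 = 3120$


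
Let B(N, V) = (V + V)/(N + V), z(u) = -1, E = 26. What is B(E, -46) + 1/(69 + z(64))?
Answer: 1569/340 ≈ 4.6147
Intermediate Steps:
B(N, V) = 2*V/(N + V) (B(N, V) = (2*V)/(N + V) = 2*V/(N + V))
B(E, -46) + 1/(69 + z(64)) = 2*(-46)/(26 - 46) + 1/(69 - 1) = 2*(-46)/(-20) + 1/68 = 2*(-46)*(-1/20) + 1/68 = 23/5 + 1/68 = 1569/340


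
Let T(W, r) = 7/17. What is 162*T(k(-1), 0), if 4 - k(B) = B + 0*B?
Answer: 1134/17 ≈ 66.706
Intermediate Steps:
k(B) = 4 - B (k(B) = 4 - (B + 0*B) = 4 - (B + 0) = 4 - B)
T(W, r) = 7/17 (T(W, r) = 7*(1/17) = 7/17)
162*T(k(-1), 0) = 162*(7/17) = 1134/17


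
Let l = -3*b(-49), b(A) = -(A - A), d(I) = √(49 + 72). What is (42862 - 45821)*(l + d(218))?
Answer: -32549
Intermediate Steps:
d(I) = 11 (d(I) = √121 = 11)
b(A) = 0 (b(A) = -1*0 = 0)
l = 0 (l = -3*0 = 0)
(42862 - 45821)*(l + d(218)) = (42862 - 45821)*(0 + 11) = -2959*11 = -32549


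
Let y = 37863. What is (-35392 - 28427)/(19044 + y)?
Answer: -7091/6323 ≈ -1.1215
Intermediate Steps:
(-35392 - 28427)/(19044 + y) = (-35392 - 28427)/(19044 + 37863) = -63819/56907 = -63819*1/56907 = -7091/6323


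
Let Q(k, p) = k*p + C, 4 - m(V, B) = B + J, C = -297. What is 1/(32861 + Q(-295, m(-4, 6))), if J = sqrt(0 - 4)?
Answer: 16577/549767908 - 295*I/549767908 ≈ 3.0153e-5 - 5.3659e-7*I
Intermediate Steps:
J = 2*I (J = sqrt(-4) = 2*I ≈ 2.0*I)
m(V, B) = 4 - B - 2*I (m(V, B) = 4 - (B + 2*I) = 4 + (-B - 2*I) = 4 - B - 2*I)
Q(k, p) = -297 + k*p (Q(k, p) = k*p - 297 = -297 + k*p)
1/(32861 + Q(-295, m(-4, 6))) = 1/(32861 + (-297 - 295*(4 - 1*6 - 2*I))) = 1/(32861 + (-297 - 295*(4 - 6 - 2*I))) = 1/(32861 + (-297 - 295*(-2 - 2*I))) = 1/(32861 + (-297 + (590 + 590*I))) = 1/(32861 + (293 + 590*I)) = 1/(33154 + 590*I) = (33154 - 590*I)/1099535816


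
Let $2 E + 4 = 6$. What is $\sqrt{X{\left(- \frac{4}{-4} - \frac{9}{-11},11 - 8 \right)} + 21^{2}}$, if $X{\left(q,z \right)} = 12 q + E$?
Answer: $\frac{\sqrt{56122}}{11} \approx 21.536$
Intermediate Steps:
$E = 1$ ($E = -2 + \frac{1}{2} \cdot 6 = -2 + 3 = 1$)
$X{\left(q,z \right)} = 1 + 12 q$ ($X{\left(q,z \right)} = 12 q + 1 = 1 + 12 q$)
$\sqrt{X{\left(- \frac{4}{-4} - \frac{9}{-11},11 - 8 \right)} + 21^{2}} = \sqrt{\left(1 + 12 \left(- \frac{4}{-4} - \frac{9}{-11}\right)\right) + 21^{2}} = \sqrt{\left(1 + 12 \left(\left(-4\right) \left(- \frac{1}{4}\right) - - \frac{9}{11}\right)\right) + 441} = \sqrt{\left(1 + 12 \left(1 + \frac{9}{11}\right)\right) + 441} = \sqrt{\left(1 + 12 \cdot \frac{20}{11}\right) + 441} = \sqrt{\left(1 + \frac{240}{11}\right) + 441} = \sqrt{\frac{251}{11} + 441} = \sqrt{\frac{5102}{11}} = \frac{\sqrt{56122}}{11}$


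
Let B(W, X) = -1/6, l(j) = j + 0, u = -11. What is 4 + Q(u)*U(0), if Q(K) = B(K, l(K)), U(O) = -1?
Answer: 25/6 ≈ 4.1667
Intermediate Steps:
l(j) = j
B(W, X) = -1/6 (B(W, X) = -1*1/6 = -1/6)
Q(K) = -1/6
4 + Q(u)*U(0) = 4 - 1/6*(-1) = 4 + 1/6 = 25/6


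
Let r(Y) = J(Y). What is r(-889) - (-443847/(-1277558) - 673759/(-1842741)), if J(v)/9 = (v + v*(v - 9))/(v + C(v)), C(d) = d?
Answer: -4752220648831798/1177104253239 ≈ -4037.2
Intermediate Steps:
J(v) = 9*(v + v*(-9 + v))/(2*v) (J(v) = 9*((v + v*(v - 9))/(v + v)) = 9*((v + v*(-9 + v))/((2*v))) = 9*((v + v*(-9 + v))*(1/(2*v))) = 9*((v + v*(-9 + v))/(2*v)) = 9*(v + v*(-9 + v))/(2*v))
r(Y) = -36 + 9*Y/2
r(-889) - (-443847/(-1277558) - 673759/(-1842741)) = (-36 + (9/2)*(-889)) - (-443847/(-1277558) - 673759/(-1842741)) = (-36 - 8001/2) - (-443847*(-1/1277558) - 673759*(-1/1842741)) = -8073/2 - (443847/1277558 + 673759/1842741) = -8073/2 - 1*1678661265149/2354208506478 = -8073/2 - 1678661265149/2354208506478 = -4752220648831798/1177104253239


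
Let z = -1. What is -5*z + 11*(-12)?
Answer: -127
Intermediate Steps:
-5*z + 11*(-12) = -5*(-1) + 11*(-12) = 5 - 132 = -127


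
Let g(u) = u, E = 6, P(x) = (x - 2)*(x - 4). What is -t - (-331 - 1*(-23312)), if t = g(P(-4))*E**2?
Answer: -24709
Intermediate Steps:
P(x) = (-4 + x)*(-2 + x) (P(x) = (-2 + x)*(-4 + x) = (-4 + x)*(-2 + x))
t = 1728 (t = (8 + (-4)**2 - 6*(-4))*6**2 = (8 + 16 + 24)*36 = 48*36 = 1728)
-t - (-331 - 1*(-23312)) = -1*1728 - (-331 - 1*(-23312)) = -1728 - (-331 + 23312) = -1728 - 1*22981 = -1728 - 22981 = -24709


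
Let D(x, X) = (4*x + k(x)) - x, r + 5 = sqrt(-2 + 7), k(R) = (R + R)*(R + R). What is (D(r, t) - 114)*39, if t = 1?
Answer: -351 - 1443*sqrt(5) ≈ -3577.6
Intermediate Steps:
k(R) = 4*R**2 (k(R) = (2*R)*(2*R) = 4*R**2)
r = -5 + sqrt(5) (r = -5 + sqrt(-2 + 7) = -5 + sqrt(5) ≈ -2.7639)
D(x, X) = 3*x + 4*x**2 (D(x, X) = (4*x + 4*x**2) - x = 3*x + 4*x**2)
(D(r, t) - 114)*39 = ((-5 + sqrt(5))*(3 + 4*(-5 + sqrt(5))) - 114)*39 = ((-5 + sqrt(5))*(3 + (-20 + 4*sqrt(5))) - 114)*39 = ((-5 + sqrt(5))*(-17 + 4*sqrt(5)) - 114)*39 = ((-17 + 4*sqrt(5))*(-5 + sqrt(5)) - 114)*39 = (-114 + (-17 + 4*sqrt(5))*(-5 + sqrt(5)))*39 = -4446 + 39*(-17 + 4*sqrt(5))*(-5 + sqrt(5))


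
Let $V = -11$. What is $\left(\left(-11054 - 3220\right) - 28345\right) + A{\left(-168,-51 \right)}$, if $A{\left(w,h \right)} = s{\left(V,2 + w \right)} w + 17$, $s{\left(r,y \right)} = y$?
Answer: $-14714$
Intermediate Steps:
$A{\left(w,h \right)} = 17 + w \left(2 + w\right)$ ($A{\left(w,h \right)} = \left(2 + w\right) w + 17 = w \left(2 + w\right) + 17 = 17 + w \left(2 + w\right)$)
$\left(\left(-11054 - 3220\right) - 28345\right) + A{\left(-168,-51 \right)} = \left(\left(-11054 - 3220\right) - 28345\right) - \left(-17 + 168 \left(2 - 168\right)\right) = \left(-14274 - 28345\right) + \left(17 - -27888\right) = -42619 + \left(17 + 27888\right) = -42619 + 27905 = -14714$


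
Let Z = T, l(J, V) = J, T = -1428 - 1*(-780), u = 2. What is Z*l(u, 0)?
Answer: -1296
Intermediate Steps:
T = -648 (T = -1428 + 780 = -648)
Z = -648
Z*l(u, 0) = -648*2 = -1296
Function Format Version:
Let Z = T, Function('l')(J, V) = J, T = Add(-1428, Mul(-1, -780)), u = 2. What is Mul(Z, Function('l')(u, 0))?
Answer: -1296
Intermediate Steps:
T = -648 (T = Add(-1428, 780) = -648)
Z = -648
Mul(Z, Function('l')(u, 0)) = Mul(-648, 2) = -1296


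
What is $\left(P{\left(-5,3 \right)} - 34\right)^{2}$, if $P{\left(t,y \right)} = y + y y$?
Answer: $484$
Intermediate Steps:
$P{\left(t,y \right)} = y + y^{2}$
$\left(P{\left(-5,3 \right)} - 34\right)^{2} = \left(3 \left(1 + 3\right) - 34\right)^{2} = \left(3 \cdot 4 - 34\right)^{2} = \left(12 - 34\right)^{2} = \left(-22\right)^{2} = 484$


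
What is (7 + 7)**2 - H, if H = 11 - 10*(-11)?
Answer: 75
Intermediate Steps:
H = 121 (H = 11 + 110 = 121)
(7 + 7)**2 - H = (7 + 7)**2 - 1*121 = 14**2 - 121 = 196 - 121 = 75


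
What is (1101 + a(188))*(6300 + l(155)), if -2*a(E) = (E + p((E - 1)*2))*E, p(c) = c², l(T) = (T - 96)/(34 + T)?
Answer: -5225413673495/63 ≈ -8.2943e+10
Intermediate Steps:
l(T) = (-96 + T)/(34 + T)
a(E) = -E*(E + (-2 + 2*E)²)/2 (a(E) = -(E + ((E - 1)*2)²)*E/2 = -(E + ((-1 + E)*2)²)*E/2 = -(E + (-2 + 2*E)²)*E/2 = -E*(E + (-2 + 2*E)²)/2)
(1101 + a(188))*(6300 + l(155)) = (1101 - ½*188*(188 + 4*(-1 + 188)²))*(6300 + (-96 + 155)/(34 + 155)) = (1101 - ½*188*(188 + 4*187²))*(6300 + 59/189) = (1101 - ½*188*(188 + 4*34969))*(6300 + (1/189)*59) = (1101 - ½*188*(188 + 139876))*(6300 + 59/189) = (1101 - ½*188*140064)*(1190759/189) = (1101 - 13166016)*(1190759/189) = -13164915*1190759/189 = -5225413673495/63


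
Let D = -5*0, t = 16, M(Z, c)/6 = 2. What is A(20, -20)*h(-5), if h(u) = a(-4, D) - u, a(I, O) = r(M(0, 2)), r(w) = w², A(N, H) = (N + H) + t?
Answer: 2384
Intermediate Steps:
M(Z, c) = 12 (M(Z, c) = 6*2 = 12)
A(N, H) = 16 + H + N (A(N, H) = (N + H) + 16 = (H + N) + 16 = 16 + H + N)
D = 0
a(I, O) = 144 (a(I, O) = 12² = 144)
h(u) = 144 - u
A(20, -20)*h(-5) = (16 - 20 + 20)*(144 - 1*(-5)) = 16*(144 + 5) = 16*149 = 2384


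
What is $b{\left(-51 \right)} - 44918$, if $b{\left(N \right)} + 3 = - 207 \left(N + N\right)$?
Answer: $-23807$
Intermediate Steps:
$b{\left(N \right)} = -3 - 414 N$ ($b{\left(N \right)} = -3 - 207 \left(N + N\right) = -3 - 207 \cdot 2 N = -3 - 414 N$)
$b{\left(-51 \right)} - 44918 = \left(-3 - -21114\right) - 44918 = \left(-3 + 21114\right) - 44918 = 21111 - 44918 = -23807$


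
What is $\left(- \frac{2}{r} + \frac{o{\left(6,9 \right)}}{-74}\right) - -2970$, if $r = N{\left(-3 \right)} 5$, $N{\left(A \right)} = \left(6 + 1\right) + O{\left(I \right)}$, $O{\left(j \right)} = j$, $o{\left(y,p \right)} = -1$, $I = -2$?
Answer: $\frac{5494377}{1850} \approx 2969.9$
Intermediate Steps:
$N{\left(A \right)} = 5$ ($N{\left(A \right)} = \left(6 + 1\right) - 2 = 7 - 2 = 5$)
$r = 25$ ($r = 5 \cdot 5 = 25$)
$\left(- \frac{2}{r} + \frac{o{\left(6,9 \right)}}{-74}\right) - -2970 = \left(- \frac{2}{25} - \frac{1}{-74}\right) - -2970 = \left(\left(-2\right) \frac{1}{25} - - \frac{1}{74}\right) + 2970 = \left(- \frac{2}{25} + \frac{1}{74}\right) + 2970 = - \frac{123}{1850} + 2970 = \frac{5494377}{1850}$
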